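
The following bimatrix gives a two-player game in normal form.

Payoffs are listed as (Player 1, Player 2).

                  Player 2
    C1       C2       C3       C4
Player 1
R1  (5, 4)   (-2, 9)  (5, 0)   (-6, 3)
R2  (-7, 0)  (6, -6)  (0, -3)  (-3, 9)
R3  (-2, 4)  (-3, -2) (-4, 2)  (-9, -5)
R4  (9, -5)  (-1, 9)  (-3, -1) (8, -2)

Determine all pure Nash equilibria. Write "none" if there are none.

(R1, C1): Player 1 can switch to R4 (5 → 9). Not NE.
(R1, C2): Player 1 can switch to R2 (-2 → 6). Not NE.
(R1, C3): Player 2 can switch to C1 (0 → 4). Not NE.
(R1, C4): Player 1 can switch to R2 (-6 → -3). Not NE.
(R2, C1): Player 1 can switch to R1 (-7 → 5). Not NE.
(R2, C2): Player 2 can switch to C1 (-6 → 0). Not NE.
(R2, C3): Player 1 can switch to R1 (0 → 5). Not NE.
(R2, C4): Player 1 can switch to R4 (-3 → 8). Not NE.
(The remaining 8 profiles each have a profitable deviation by the same check.)

This game has no pure Nash equilibrium.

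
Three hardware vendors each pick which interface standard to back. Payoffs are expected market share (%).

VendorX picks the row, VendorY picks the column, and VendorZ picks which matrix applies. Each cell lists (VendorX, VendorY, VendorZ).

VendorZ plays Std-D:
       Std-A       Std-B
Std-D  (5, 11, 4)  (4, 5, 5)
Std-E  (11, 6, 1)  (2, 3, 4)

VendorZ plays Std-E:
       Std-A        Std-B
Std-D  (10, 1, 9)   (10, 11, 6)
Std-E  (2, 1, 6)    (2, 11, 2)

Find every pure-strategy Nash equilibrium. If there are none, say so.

Mark each player's best response to every combination of opponents' strategies; a profile where every player is best-responding is a pure Nash equilibrium.
VendorX against (Std-A, Std-D): payoffs 5, 11 → best response Std-E.
VendorX against (Std-A, Std-E): payoffs 10, 2 → best response Std-D.
VendorX against (Std-B, Std-D): payoffs 4, 2 → best response Std-D.
VendorX against (Std-B, Std-E): payoffs 10, 2 → best response Std-D.
VendorY against (Std-D, Std-D): payoffs 11, 5 → best response Std-A.
VendorY against (Std-D, Std-E): payoffs 1, 11 → best response Std-B.
VendorY against (Std-E, Std-D): payoffs 6, 3 → best response Std-A.
VendorY against (Std-E, Std-E): payoffs 1, 11 → best response Std-B.
VendorZ against (Std-D, Std-A): payoffs 4, 9 → best response Std-E.
VendorZ against (Std-D, Std-B): payoffs 5, 6 → best response Std-E.
VendorZ against (Std-E, Std-A): payoffs 1, 6 → best response Std-E.
VendorZ against (Std-E, Std-B): payoffs 4, 2 → best response Std-D.
Mutual best responses: (Std-D, Std-B, Std-E).

The unique pure-strategy Nash equilibrium is (Std-D, Std-B, Std-E).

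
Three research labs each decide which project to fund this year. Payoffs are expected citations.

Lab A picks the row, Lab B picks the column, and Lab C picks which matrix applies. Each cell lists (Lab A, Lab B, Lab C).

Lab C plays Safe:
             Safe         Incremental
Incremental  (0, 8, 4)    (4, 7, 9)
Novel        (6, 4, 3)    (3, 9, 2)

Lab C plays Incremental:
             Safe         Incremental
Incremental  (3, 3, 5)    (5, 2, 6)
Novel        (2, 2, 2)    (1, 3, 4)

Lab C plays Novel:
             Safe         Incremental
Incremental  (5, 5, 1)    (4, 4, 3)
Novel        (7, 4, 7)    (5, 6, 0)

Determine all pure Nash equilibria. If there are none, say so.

The unique pure-strategy Nash equilibrium is (Incremental, Safe, Incremental).

Lab A against (Safe, Safe): payoffs 0, 6 → best response Novel.
Lab A against (Safe, Incremental): payoffs 3, 2 → best response Incremental.
Lab A against (Safe, Novel): payoffs 5, 7 → best response Novel.
Lab A against (Incremental, Safe): payoffs 4, 3 → best response Incremental.
Lab A against (Incremental, Incremental): payoffs 5, 1 → best response Incremental.
Lab A against (Incremental, Novel): payoffs 4, 5 → best response Novel.
Lab B against (Incremental, Safe): payoffs 8, 7 → best response Safe.
Lab B against (Incremental, Incremental): payoffs 3, 2 → best response Safe.
Lab B against (Incremental, Novel): payoffs 5, 4 → best response Safe.
Lab B against (Novel, Safe): payoffs 4, 9 → best response Incremental.
Lab B against (Novel, Incremental): payoffs 2, 3 → best response Incremental.
Lab B against (Novel, Novel): payoffs 4, 6 → best response Incremental.
Lab C against (Incremental, Safe): payoffs 4, 5, 1 → best response Incremental.
Lab C against (Incremental, Incremental): payoffs 9, 6, 3 → best response Safe.
Lab C against (Novel, Safe): payoffs 3, 2, 7 → best response Novel.
Lab C against (Novel, Incremental): payoffs 2, 4, 0 → best response Incremental.
Mutual best responses: (Incremental, Safe, Incremental).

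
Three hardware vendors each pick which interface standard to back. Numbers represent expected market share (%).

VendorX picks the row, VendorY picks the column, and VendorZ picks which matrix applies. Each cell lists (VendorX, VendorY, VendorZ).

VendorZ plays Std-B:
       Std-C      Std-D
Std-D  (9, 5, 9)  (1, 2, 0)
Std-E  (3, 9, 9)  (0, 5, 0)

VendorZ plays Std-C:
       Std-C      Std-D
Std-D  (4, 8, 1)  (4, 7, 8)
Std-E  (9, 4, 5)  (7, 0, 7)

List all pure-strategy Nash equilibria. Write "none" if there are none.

VendorX against (Std-C, Std-B): payoffs 9, 3 → best response Std-D.
VendorX against (Std-C, Std-C): payoffs 4, 9 → best response Std-E.
VendorX against (Std-D, Std-B): payoffs 1, 0 → best response Std-D.
VendorX against (Std-D, Std-C): payoffs 4, 7 → best response Std-E.
VendorY against (Std-D, Std-B): payoffs 5, 2 → best response Std-C.
VendorY against (Std-D, Std-C): payoffs 8, 7 → best response Std-C.
VendorY against (Std-E, Std-B): payoffs 9, 5 → best response Std-C.
VendorY against (Std-E, Std-C): payoffs 4, 0 → best response Std-C.
VendorZ against (Std-D, Std-C): payoffs 9, 1 → best response Std-B.
VendorZ against (Std-D, Std-D): payoffs 0, 8 → best response Std-C.
VendorZ against (Std-E, Std-C): payoffs 9, 5 → best response Std-B.
VendorZ against (Std-E, Std-D): payoffs 0, 7 → best response Std-C.
Mutual best responses: (Std-D, Std-C, Std-B).

Pure NE: (Std-D, Std-C, Std-B)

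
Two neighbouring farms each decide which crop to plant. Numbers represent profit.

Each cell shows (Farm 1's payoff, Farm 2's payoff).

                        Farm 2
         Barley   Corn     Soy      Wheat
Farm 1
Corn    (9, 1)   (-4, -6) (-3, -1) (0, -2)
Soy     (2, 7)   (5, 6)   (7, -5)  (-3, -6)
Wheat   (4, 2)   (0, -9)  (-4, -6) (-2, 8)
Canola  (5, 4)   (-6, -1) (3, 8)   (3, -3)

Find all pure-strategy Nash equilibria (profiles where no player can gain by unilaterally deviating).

Pure NE: (Corn, Barley)

(Corn, Barley): Farm 1 gets 9, best alternative 5; Farm 2 gets 1, best alternative -1. No profitable deviation — NE.
(Corn, Corn): Farm 1 can switch to Soy (-4 → 5). Not NE.
(Corn, Soy): Farm 1 can switch to Soy (-3 → 7). Not NE.
(Corn, Wheat): Farm 1 can switch to Canola (0 → 3). Not NE.
(Soy, Barley): Farm 1 can switch to Corn (2 → 9). Not NE.
(Soy, Corn): Farm 2 can switch to Barley (6 → 7). Not NE.
(Soy, Soy): Farm 2 can switch to Barley (-5 → 7). Not NE.
(The remaining 9 profiles each have a profitable deviation by the same check.)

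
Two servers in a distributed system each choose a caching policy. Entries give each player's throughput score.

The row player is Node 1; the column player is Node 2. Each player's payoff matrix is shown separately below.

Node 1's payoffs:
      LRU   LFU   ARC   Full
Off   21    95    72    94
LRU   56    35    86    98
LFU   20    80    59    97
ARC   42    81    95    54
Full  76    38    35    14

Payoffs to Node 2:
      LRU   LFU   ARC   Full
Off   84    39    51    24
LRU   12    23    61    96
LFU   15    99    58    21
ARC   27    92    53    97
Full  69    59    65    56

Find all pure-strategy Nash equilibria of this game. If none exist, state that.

The pure Nash equilibria are (LRU, Full) and (Full, LRU).

Node 1 against LRU: payoffs 21, 56, 20, 42, 76 → best response Full.
Node 1 against LFU: payoffs 95, 35, 80, 81, 38 → best response Off.
Node 1 against ARC: payoffs 72, 86, 59, 95, 35 → best response ARC.
Node 1 against Full: payoffs 94, 98, 97, 54, 14 → best response LRU.
Node 2 against Off: payoffs 84, 39, 51, 24 → best response LRU.
Node 2 against LRU: payoffs 12, 23, 61, 96 → best response Full.
Node 2 against LFU: payoffs 15, 99, 58, 21 → best response LFU.
Node 2 against ARC: payoffs 27, 92, 53, 97 → best response Full.
Node 2 against Full: payoffs 69, 59, 65, 56 → best response LRU.
Mutual best responses: (LRU, Full); (Full, LRU).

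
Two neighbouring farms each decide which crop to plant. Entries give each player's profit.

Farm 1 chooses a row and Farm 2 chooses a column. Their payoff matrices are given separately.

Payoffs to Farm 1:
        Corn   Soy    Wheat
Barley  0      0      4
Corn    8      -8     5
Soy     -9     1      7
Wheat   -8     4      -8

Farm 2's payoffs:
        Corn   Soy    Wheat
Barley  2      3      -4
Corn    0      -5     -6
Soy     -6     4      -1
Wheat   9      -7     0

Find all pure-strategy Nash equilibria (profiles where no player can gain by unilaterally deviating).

(Barley, Corn): Farm 1 can switch to Corn (0 → 8). Not NE.
(Barley, Soy): Farm 1 can switch to Soy (0 → 1). Not NE.
(Barley, Wheat): Farm 1 can switch to Corn (4 → 5). Not NE.
(Corn, Corn): Farm 1 gets 8, best alternative 0; Farm 2 gets 0, best alternative -5. No profitable deviation — NE.
(Corn, Soy): Farm 1 can switch to Barley (-8 → 0). Not NE.
(Corn, Wheat): Farm 1 can switch to Soy (5 → 7). Not NE.
(Soy, Corn): Farm 1 can switch to Barley (-9 → 0). Not NE.
(Soy, Soy): Farm 1 can switch to Wheat (1 → 4). Not NE.
(Soy, Wheat): Farm 2 can switch to Soy (-1 → 4). Not NE.
(Wheat, Corn): Farm 1 can switch to Barley (-8 → 0). Not NE.
(Wheat, Soy): Farm 2 can switch to Corn (-7 → 9). Not NE.
(The remaining 1 profile has a profitable deviation by the same check.)

The unique pure-strategy Nash equilibrium is (Corn, Corn).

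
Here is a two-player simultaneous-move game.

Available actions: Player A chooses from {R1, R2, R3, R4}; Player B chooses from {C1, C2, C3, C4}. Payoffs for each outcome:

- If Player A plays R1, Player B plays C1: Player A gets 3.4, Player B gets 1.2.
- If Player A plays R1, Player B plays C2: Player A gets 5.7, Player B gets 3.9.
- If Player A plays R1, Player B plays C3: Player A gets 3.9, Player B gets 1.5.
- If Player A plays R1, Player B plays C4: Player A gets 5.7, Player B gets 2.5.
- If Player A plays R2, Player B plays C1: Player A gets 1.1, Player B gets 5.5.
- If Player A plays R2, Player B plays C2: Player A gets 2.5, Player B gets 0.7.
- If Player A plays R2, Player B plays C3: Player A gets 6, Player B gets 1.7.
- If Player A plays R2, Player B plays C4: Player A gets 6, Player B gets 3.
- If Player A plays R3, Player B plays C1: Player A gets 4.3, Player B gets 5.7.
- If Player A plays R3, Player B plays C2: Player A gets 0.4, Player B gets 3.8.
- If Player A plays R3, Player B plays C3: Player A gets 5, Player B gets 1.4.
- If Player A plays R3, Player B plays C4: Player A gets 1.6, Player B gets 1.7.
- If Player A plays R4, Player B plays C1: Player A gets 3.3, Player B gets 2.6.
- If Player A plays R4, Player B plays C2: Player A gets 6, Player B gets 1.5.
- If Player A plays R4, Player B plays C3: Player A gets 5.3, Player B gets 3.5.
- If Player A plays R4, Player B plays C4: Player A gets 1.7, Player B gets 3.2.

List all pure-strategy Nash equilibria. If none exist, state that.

The unique pure-strategy Nash equilibrium is (R3, C1).

Check each profile: it is a Nash equilibrium iff no player can strictly gain by switching unilaterally.
(R1, C1): Player A can switch to R3 (3.4 → 4.3). Not NE.
(R1, C2): Player A can switch to R4 (5.7 → 6). Not NE.
(R1, C3): Player A can switch to R2 (3.9 → 6). Not NE.
(R1, C4): Player A can switch to R2 (5.7 → 6). Not NE.
(R2, C1): Player A can switch to R1 (1.1 → 3.4). Not NE.
(R2, C2): Player A can switch to R1 (2.5 → 5.7). Not NE.
(R3, C1): Player A gets 4.3, best alternative 3.4; Player B gets 5.7, best alternative 3.8. No profitable deviation — NE.
(The remaining 9 profiles each have a profitable deviation by the same check.)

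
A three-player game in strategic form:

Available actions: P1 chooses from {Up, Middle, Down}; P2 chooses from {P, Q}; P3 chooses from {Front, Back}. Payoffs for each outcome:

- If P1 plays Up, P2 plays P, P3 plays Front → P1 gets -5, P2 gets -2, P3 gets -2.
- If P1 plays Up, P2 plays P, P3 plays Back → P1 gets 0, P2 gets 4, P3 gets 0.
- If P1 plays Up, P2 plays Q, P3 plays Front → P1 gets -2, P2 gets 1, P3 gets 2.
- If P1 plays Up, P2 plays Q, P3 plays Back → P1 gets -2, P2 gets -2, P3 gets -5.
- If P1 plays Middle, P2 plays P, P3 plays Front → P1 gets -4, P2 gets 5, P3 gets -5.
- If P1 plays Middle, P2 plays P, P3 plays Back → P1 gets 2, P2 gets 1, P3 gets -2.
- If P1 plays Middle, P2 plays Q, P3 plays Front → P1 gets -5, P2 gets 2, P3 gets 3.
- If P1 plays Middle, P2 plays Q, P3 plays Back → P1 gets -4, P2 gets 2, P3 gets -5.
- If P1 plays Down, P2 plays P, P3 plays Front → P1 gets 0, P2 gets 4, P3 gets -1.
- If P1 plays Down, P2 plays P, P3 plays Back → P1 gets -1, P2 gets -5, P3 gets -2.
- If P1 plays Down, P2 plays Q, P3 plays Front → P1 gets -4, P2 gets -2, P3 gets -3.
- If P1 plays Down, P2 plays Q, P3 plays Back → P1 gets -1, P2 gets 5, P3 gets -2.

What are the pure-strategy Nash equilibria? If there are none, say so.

Pure-strategy Nash equilibria: (Up, Q, Front) and (Down, P, Front) and (Down, Q, Back)

(Up, P, Front): P1 can switch to Middle (-5 → -4). Not NE.
(Up, P, Back): P1 can switch to Middle (0 → 2). Not NE.
(Up, Q, Front): P1 gets -2, best alternative -4; P2 gets 1, best alternative -2; P3 gets 2, best alternative -5. No profitable deviation — NE.
(Up, Q, Back): P1 can switch to Down (-2 → -1). Not NE.
(Middle, P, Front): P1 can switch to Down (-4 → 0). Not NE.
(Middle, P, Back): P2 can switch to Q (1 → 2). Not NE.
(Middle, Q, Front): P1 can switch to Up (-5 → -2). Not NE.
(Middle, Q, Back): P1 can switch to Up (-4 → -2). Not NE.
(Down, P, Front): P1 gets 0, best alternative -4; P2 gets 4, best alternative -2; P3 gets -1, best alternative -2. No profitable deviation — NE.
(Down, P, Back): P1 can switch to Up (-1 → 0). Not NE.
(Down, Q, Front): P1 can switch to Up (-4 → -2). Not NE.
(Down, Q, Back): P1 gets -1, best alternative -2; P2 gets 5, best alternative -5; P3 gets -2, best alternative -3. No profitable deviation — NE.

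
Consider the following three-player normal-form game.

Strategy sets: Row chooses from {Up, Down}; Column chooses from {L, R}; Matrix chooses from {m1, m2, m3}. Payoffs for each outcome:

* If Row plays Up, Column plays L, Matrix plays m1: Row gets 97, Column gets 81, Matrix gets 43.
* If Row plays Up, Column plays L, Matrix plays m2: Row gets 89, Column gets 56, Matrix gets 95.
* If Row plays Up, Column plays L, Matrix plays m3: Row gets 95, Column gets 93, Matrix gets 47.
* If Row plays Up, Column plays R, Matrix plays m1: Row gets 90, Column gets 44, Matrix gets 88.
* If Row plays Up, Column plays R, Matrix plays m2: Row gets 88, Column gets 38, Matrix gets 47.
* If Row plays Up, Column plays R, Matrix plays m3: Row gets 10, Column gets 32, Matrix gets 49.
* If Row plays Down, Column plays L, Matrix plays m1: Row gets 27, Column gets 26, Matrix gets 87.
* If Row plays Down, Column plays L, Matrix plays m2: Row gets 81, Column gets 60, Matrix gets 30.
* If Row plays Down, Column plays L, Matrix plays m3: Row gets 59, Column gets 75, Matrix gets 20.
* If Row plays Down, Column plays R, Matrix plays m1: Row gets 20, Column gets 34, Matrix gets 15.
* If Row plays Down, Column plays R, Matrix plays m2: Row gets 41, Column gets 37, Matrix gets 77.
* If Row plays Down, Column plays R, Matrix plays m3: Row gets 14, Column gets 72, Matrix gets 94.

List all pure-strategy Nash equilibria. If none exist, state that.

For each strategy profile, look for a profitable unilateral deviation.
(Up, L, m1): Matrix can switch to m2 (43 → 95). Not NE.
(Up, L, m2): Row gets 89, best alternative 81; Column gets 56, best alternative 38; Matrix gets 95, best alternative 47. No profitable deviation — NE.
(Up, L, m3): Matrix can switch to m2 (47 → 95). Not NE.
(Up, R, m1): Column can switch to L (44 → 81). Not NE.
(Up, R, m2): Column can switch to L (38 → 56). Not NE.
(Up, R, m3): Row can switch to Down (10 → 14). Not NE.
(Down, L, m1): Row can switch to Up (27 → 97). Not NE.
(Down, L, m2): Row can switch to Up (81 → 89). Not NE.
(Down, L, m3): Row can switch to Up (59 → 95). Not NE.
(The remaining 3 profiles each have a profitable deviation by the same check.)

Pure NE: (Up, L, m2)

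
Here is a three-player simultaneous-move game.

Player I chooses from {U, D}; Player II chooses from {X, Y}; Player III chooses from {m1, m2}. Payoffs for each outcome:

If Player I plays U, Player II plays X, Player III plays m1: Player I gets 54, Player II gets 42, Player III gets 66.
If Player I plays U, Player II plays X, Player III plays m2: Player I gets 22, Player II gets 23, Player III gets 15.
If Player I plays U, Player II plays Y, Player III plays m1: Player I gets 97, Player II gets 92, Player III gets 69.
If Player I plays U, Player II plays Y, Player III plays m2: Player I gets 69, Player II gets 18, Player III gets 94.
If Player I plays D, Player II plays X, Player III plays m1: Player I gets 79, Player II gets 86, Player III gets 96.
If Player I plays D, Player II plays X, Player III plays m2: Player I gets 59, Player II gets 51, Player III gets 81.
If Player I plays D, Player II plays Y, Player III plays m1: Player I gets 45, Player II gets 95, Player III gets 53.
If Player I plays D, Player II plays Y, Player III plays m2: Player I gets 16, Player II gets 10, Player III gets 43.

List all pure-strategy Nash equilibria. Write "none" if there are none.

none

Player I against (X, m1): payoffs 54, 79 → best response D.
Player I against (X, m2): payoffs 22, 59 → best response D.
Player I against (Y, m1): payoffs 97, 45 → best response U.
Player I against (Y, m2): payoffs 69, 16 → best response U.
Player II against (U, m1): payoffs 42, 92 → best response Y.
Player II against (U, m2): payoffs 23, 18 → best response X.
Player II against (D, m1): payoffs 86, 95 → best response Y.
Player II against (D, m2): payoffs 51, 10 → best response X.
Player III against (U, X): payoffs 66, 15 → best response m1.
Player III against (U, Y): payoffs 69, 94 → best response m2.
Player III against (D, X): payoffs 96, 81 → best response m1.
Player III against (D, Y): payoffs 53, 43 → best response m1.
No profile is a mutual best response for all players.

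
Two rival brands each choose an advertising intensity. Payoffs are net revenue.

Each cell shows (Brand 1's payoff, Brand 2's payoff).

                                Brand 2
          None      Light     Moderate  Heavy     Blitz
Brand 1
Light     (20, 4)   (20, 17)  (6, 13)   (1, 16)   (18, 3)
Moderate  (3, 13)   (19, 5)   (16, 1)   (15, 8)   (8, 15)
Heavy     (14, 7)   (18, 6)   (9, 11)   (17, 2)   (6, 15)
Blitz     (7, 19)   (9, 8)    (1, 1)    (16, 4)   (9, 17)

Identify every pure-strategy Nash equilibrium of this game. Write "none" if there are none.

(Light, Light)

Brand 1 against None: payoffs 20, 3, 14, 7 → best response Light.
Brand 1 against Light: payoffs 20, 19, 18, 9 → best response Light.
Brand 1 against Moderate: payoffs 6, 16, 9, 1 → best response Moderate.
Brand 1 against Heavy: payoffs 1, 15, 17, 16 → best response Heavy.
Brand 1 against Blitz: payoffs 18, 8, 6, 9 → best response Light.
Brand 2 against Light: payoffs 4, 17, 13, 16, 3 → best response Light.
Brand 2 against Moderate: payoffs 13, 5, 1, 8, 15 → best response Blitz.
Brand 2 against Heavy: payoffs 7, 6, 11, 2, 15 → best response Blitz.
Brand 2 against Blitz: payoffs 19, 8, 1, 4, 17 → best response None.
Mutual best responses: (Light, Light).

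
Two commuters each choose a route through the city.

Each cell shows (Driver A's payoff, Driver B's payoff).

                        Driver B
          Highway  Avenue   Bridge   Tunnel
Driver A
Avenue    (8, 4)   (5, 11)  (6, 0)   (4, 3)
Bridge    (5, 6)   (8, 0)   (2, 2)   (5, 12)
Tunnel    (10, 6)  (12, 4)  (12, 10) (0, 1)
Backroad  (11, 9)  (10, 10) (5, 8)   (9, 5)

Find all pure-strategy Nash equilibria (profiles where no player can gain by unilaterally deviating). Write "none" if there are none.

Driver A against Highway: payoffs 8, 5, 10, 11 → best response Backroad.
Driver A against Avenue: payoffs 5, 8, 12, 10 → best response Tunnel.
Driver A against Bridge: payoffs 6, 2, 12, 5 → best response Tunnel.
Driver A against Tunnel: payoffs 4, 5, 0, 9 → best response Backroad.
Driver B against Avenue: payoffs 4, 11, 0, 3 → best response Avenue.
Driver B against Bridge: payoffs 6, 0, 2, 12 → best response Tunnel.
Driver B against Tunnel: payoffs 6, 4, 10, 1 → best response Bridge.
Driver B against Backroad: payoffs 9, 10, 8, 5 → best response Avenue.
Mutual best responses: (Tunnel, Bridge).

Pure NE: (Tunnel, Bridge)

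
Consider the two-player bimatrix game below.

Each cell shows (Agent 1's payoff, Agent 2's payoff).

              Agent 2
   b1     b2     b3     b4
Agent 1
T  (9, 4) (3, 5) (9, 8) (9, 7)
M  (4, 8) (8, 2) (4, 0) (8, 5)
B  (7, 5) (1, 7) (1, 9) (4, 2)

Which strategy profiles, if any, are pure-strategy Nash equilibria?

Check each profile: it is a Nash equilibrium iff no player can strictly gain by switching unilaterally.
(T, b1): Agent 2 can switch to b2 (4 → 5). Not NE.
(T, b2): Agent 1 can switch to M (3 → 8). Not NE.
(T, b3): Agent 1 gets 9, best alternative 4; Agent 2 gets 8, best alternative 7. No profitable deviation — NE.
(T, b4): Agent 2 can switch to b3 (7 → 8). Not NE.
(M, b1): Agent 1 can switch to T (4 → 9). Not NE.
(M, b2): Agent 2 can switch to b1 (2 → 8). Not NE.
(M, b3): Agent 1 can switch to T (4 → 9). Not NE.
(M, b4): Agent 1 can switch to T (8 → 9). Not NE.
(B, b1): Agent 1 can switch to T (7 → 9). Not NE.
(B, b2): Agent 1 can switch to T (1 → 3). Not NE.
(B, b3): Agent 1 can switch to T (1 → 9). Not NE.
(The remaining 1 profile has a profitable deviation by the same check.)

Pure NE: (T, b3)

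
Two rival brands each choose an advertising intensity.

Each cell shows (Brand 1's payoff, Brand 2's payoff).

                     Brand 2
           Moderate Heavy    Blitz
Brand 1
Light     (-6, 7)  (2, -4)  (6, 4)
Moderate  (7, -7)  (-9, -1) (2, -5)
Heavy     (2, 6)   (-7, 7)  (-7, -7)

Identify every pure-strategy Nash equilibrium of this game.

Check each profile: it is a Nash equilibrium iff no player can strictly gain by switching unilaterally.
(Light, Moderate): Brand 1 can switch to Moderate (-6 → 7). Not NE.
(Light, Heavy): Brand 2 can switch to Moderate (-4 → 7). Not NE.
(Light, Blitz): Brand 2 can switch to Moderate (4 → 7). Not NE.
(Moderate, Moderate): Brand 2 can switch to Heavy (-7 → -1). Not NE.
(Moderate, Heavy): Brand 1 can switch to Light (-9 → 2). Not NE.
(Moderate, Blitz): Brand 1 can switch to Light (2 → 6). Not NE.
(Heavy, Moderate): Brand 1 can switch to Moderate (2 → 7). Not NE.
(Heavy, Heavy): Brand 1 can switch to Light (-7 → 2). Not NE.
(Heavy, Blitz): Brand 1 can switch to Light (-7 → 6). Not NE.

No pure-strategy Nash equilibrium.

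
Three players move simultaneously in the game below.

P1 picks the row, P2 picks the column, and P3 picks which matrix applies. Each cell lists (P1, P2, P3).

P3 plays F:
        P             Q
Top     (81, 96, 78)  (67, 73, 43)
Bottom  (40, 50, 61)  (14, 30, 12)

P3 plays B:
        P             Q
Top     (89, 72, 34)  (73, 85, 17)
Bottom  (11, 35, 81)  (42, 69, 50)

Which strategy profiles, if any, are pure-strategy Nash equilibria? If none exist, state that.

Pure NE: (Top, P, F)

P1 against (P, F): payoffs 81, 40 → best response Top.
P1 against (P, B): payoffs 89, 11 → best response Top.
P1 against (Q, F): payoffs 67, 14 → best response Top.
P1 against (Q, B): payoffs 73, 42 → best response Top.
P2 against (Top, F): payoffs 96, 73 → best response P.
P2 against (Top, B): payoffs 72, 85 → best response Q.
P2 against (Bottom, F): payoffs 50, 30 → best response P.
P2 against (Bottom, B): payoffs 35, 69 → best response Q.
P3 against (Top, P): payoffs 78, 34 → best response F.
P3 against (Top, Q): payoffs 43, 17 → best response F.
P3 against (Bottom, P): payoffs 61, 81 → best response B.
P3 against (Bottom, Q): payoffs 12, 50 → best response B.
Mutual best responses: (Top, P, F).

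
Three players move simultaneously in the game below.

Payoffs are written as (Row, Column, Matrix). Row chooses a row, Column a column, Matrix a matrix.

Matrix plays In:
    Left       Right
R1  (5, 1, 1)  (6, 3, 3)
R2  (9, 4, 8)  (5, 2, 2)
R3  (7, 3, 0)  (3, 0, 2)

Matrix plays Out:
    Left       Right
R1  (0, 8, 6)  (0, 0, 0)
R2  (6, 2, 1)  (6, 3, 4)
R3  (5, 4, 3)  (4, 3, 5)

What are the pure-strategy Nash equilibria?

(R1, Right, In) and (R2, Left, In) and (R2, Right, Out)

Row against (Left, In): payoffs 5, 9, 7 → best response R2.
Row against (Left, Out): payoffs 0, 6, 5 → best response R2.
Row against (Right, In): payoffs 6, 5, 3 → best response R1.
Row against (Right, Out): payoffs 0, 6, 4 → best response R2.
Column against (R1, In): payoffs 1, 3 → best response Right.
Column against (R1, Out): payoffs 8, 0 → best response Left.
Column against (R2, In): payoffs 4, 2 → best response Left.
Column against (R2, Out): payoffs 2, 3 → best response Right.
Column against (R3, In): payoffs 3, 0 → best response Left.
Column against (R3, Out): payoffs 4, 3 → best response Left.
Matrix against (R1, Left): payoffs 1, 6 → best response Out.
Matrix against (R1, Right): payoffs 3, 0 → best response In.
Matrix against (R2, Left): payoffs 8, 1 → best response In.
Matrix against (R2, Right): payoffs 2, 4 → best response Out.
Matrix against (R3, Left): payoffs 0, 3 → best response Out.
Matrix against (R3, Right): payoffs 2, 5 → best response Out.
Mutual best responses: (R1, Right, In); (R2, Left, In); (R2, Right, Out).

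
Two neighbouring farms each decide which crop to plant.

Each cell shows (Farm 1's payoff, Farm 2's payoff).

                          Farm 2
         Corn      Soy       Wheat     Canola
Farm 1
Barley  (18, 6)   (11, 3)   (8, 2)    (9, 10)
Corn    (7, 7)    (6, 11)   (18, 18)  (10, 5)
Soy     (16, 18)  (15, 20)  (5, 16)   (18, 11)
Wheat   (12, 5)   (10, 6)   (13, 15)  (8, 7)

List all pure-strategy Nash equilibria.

(Corn, Wheat); (Soy, Soy)

Check each profile: it is a Nash equilibrium iff no player can strictly gain by switching unilaterally.
(Barley, Corn): Farm 2 can switch to Canola (6 → 10). Not NE.
(Barley, Soy): Farm 1 can switch to Soy (11 → 15). Not NE.
(Barley, Wheat): Farm 1 can switch to Corn (8 → 18). Not NE.
(Barley, Canola): Farm 1 can switch to Corn (9 → 10). Not NE.
(Corn, Corn): Farm 1 can switch to Barley (7 → 18). Not NE.
(Corn, Soy): Farm 1 can switch to Barley (6 → 11). Not NE.
(Corn, Wheat): Farm 1 gets 18, best alternative 13; Farm 2 gets 18, best alternative 11. No profitable deviation — NE.
(Soy, Soy): Farm 1 gets 15, best alternative 11; Farm 2 gets 20, best alternative 18. No profitable deviation — NE.
(The remaining 8 profiles each have a profitable deviation by the same check.)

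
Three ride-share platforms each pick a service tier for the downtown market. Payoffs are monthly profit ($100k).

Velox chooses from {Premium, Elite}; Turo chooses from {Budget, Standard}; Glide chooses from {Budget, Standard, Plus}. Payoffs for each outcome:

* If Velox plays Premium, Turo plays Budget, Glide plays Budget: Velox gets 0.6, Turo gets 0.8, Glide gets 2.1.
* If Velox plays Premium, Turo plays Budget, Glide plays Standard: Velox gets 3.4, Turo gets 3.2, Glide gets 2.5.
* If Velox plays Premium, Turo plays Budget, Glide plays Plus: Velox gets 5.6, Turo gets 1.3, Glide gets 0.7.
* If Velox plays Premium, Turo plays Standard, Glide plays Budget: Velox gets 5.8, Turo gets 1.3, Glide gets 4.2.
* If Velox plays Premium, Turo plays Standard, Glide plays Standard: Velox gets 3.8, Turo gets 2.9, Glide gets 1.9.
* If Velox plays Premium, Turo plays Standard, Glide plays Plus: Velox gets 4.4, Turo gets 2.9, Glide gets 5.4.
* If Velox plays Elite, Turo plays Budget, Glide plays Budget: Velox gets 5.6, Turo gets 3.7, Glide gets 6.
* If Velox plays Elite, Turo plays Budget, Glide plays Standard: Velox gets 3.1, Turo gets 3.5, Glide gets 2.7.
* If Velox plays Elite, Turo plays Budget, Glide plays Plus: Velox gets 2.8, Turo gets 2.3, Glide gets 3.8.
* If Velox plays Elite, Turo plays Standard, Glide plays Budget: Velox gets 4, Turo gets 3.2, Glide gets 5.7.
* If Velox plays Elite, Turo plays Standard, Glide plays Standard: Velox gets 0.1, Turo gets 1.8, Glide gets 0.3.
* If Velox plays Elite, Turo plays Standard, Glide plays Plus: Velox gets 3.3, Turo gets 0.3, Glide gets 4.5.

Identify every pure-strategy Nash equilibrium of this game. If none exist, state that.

Velox against (Budget, Budget): payoffs 0.6, 5.6 → best response Elite.
Velox against (Budget, Standard): payoffs 3.4, 3.1 → best response Premium.
Velox against (Budget, Plus): payoffs 5.6, 2.8 → best response Premium.
Velox against (Standard, Budget): payoffs 5.8, 4 → best response Premium.
Velox against (Standard, Standard): payoffs 3.8, 0.1 → best response Premium.
Velox against (Standard, Plus): payoffs 4.4, 3.3 → best response Premium.
Turo against (Premium, Budget): payoffs 0.8, 1.3 → best response Standard.
Turo against (Premium, Standard): payoffs 3.2, 2.9 → best response Budget.
Turo against (Premium, Plus): payoffs 1.3, 2.9 → best response Standard.
Turo against (Elite, Budget): payoffs 3.7, 3.2 → best response Budget.
Turo against (Elite, Standard): payoffs 3.5, 1.8 → best response Budget.
Turo against (Elite, Plus): payoffs 2.3, 0.3 → best response Budget.
Glide against (Premium, Budget): payoffs 2.1, 2.5, 0.7 → best response Standard.
Glide against (Premium, Standard): payoffs 4.2, 1.9, 5.4 → best response Plus.
Glide against (Elite, Budget): payoffs 6, 2.7, 3.8 → best response Budget.
Glide against (Elite, Standard): payoffs 5.7, 0.3, 4.5 → best response Budget.
Mutual best responses: (Premium, Budget, Standard); (Premium, Standard, Plus); (Elite, Budget, Budget).

(Premium, Budget, Standard) and (Premium, Standard, Plus) and (Elite, Budget, Budget)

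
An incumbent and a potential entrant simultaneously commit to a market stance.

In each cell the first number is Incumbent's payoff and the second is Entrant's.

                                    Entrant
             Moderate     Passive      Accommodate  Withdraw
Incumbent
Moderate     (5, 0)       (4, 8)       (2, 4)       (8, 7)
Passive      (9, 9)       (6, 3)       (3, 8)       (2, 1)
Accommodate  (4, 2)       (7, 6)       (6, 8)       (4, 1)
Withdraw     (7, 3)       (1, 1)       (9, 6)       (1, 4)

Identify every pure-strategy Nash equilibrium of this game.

(Passive, Moderate) and (Withdraw, Accommodate)

Incumbent against Moderate: payoffs 5, 9, 4, 7 → best response Passive.
Incumbent against Passive: payoffs 4, 6, 7, 1 → best response Accommodate.
Incumbent against Accommodate: payoffs 2, 3, 6, 9 → best response Withdraw.
Incumbent against Withdraw: payoffs 8, 2, 4, 1 → best response Moderate.
Entrant against Moderate: payoffs 0, 8, 4, 7 → best response Passive.
Entrant against Passive: payoffs 9, 3, 8, 1 → best response Moderate.
Entrant against Accommodate: payoffs 2, 6, 8, 1 → best response Accommodate.
Entrant against Withdraw: payoffs 3, 1, 6, 4 → best response Accommodate.
Mutual best responses: (Passive, Moderate); (Withdraw, Accommodate).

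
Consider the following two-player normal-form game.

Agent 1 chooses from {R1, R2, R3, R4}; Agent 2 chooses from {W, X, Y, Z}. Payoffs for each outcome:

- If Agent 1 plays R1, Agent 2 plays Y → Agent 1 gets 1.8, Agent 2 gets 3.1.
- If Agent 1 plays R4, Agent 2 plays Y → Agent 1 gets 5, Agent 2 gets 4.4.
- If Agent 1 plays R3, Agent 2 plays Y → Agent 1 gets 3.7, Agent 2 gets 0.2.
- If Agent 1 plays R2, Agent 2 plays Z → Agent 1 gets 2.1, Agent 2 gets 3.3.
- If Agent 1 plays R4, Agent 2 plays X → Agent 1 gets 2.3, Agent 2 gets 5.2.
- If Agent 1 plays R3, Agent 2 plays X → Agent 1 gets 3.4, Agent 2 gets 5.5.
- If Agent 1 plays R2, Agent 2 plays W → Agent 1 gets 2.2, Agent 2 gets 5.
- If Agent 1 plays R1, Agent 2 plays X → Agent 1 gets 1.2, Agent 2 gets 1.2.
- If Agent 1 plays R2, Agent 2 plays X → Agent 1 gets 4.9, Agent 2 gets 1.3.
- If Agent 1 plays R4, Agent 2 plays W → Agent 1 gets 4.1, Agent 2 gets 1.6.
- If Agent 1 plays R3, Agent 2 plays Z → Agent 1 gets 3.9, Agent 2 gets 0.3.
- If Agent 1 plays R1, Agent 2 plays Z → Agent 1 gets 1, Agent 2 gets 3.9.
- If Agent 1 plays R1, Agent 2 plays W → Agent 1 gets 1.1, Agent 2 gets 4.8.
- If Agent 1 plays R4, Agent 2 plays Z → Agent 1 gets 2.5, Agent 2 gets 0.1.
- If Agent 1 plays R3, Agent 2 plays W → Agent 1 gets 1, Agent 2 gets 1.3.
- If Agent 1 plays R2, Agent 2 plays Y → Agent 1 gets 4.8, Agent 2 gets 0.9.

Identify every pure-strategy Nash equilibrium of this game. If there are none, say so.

No pure-strategy Nash equilibrium.

(R1, W): Agent 1 can switch to R2 (1.1 → 2.2). Not NE.
(R1, X): Agent 1 can switch to R2 (1.2 → 4.9). Not NE.
(R1, Y): Agent 1 can switch to R2 (1.8 → 4.8). Not NE.
(R1, Z): Agent 1 can switch to R2 (1 → 2.1). Not NE.
(R2, W): Agent 1 can switch to R4 (2.2 → 4.1). Not NE.
(R2, X): Agent 2 can switch to W (1.3 → 5). Not NE.
(R2, Y): Agent 1 can switch to R4 (4.8 → 5). Not NE.
(R2, Z): Agent 1 can switch to R3 (2.1 → 3.9). Not NE.
(R3, W): Agent 1 can switch to R1 (1 → 1.1). Not NE.
(R3, X): Agent 1 can switch to R2 (3.4 → 4.9). Not NE.
(R3, Y): Agent 1 can switch to R2 (3.7 → 4.8). Not NE.
(R3, Z): Agent 2 can switch to W (0.3 → 1.3). Not NE.
(The remaining 4 profiles each have a profitable deviation by the same check.)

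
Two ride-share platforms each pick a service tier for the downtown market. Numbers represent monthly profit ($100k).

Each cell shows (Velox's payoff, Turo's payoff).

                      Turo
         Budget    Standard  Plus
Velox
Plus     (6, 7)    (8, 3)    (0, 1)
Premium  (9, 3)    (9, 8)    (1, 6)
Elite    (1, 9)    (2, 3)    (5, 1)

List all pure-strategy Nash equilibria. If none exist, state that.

Pure NE: (Premium, Standard)

Velox against Budget: payoffs 6, 9, 1 → best response Premium.
Velox against Standard: payoffs 8, 9, 2 → best response Premium.
Velox against Plus: payoffs 0, 1, 5 → best response Elite.
Turo against Plus: payoffs 7, 3, 1 → best response Budget.
Turo against Premium: payoffs 3, 8, 6 → best response Standard.
Turo against Elite: payoffs 9, 3, 1 → best response Budget.
Mutual best responses: (Premium, Standard).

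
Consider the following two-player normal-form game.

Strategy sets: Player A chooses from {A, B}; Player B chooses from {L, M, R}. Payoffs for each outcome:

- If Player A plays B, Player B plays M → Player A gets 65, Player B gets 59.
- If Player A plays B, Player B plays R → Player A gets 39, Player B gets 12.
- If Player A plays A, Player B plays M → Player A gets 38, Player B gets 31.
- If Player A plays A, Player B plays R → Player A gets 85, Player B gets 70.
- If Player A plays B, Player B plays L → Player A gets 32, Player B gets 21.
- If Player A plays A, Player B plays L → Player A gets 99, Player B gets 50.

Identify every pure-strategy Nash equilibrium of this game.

Player A against L: payoffs 99, 32 → best response A.
Player A against M: payoffs 38, 65 → best response B.
Player A against R: payoffs 85, 39 → best response A.
Player B against A: payoffs 50, 31, 70 → best response R.
Player B against B: payoffs 21, 59, 12 → best response M.
Mutual best responses: (A, R); (B, M).

The pure Nash equilibria are (A, R), (B, M).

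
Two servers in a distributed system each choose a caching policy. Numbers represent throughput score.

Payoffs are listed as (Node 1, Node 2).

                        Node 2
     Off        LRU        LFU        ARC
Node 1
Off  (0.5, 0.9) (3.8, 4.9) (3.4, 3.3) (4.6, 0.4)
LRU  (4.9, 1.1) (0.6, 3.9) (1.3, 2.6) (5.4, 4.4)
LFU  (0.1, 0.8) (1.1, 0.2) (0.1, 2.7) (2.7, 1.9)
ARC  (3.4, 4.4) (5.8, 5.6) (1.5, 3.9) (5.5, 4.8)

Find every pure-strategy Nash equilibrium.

The unique pure-strategy Nash equilibrium is (ARC, LRU).

For each player, find the best response to each opponent profile; mutual best responses are the pure NE.
Node 1 against Off: payoffs 0.5, 4.9, 0.1, 3.4 → best response LRU.
Node 1 against LRU: payoffs 3.8, 0.6, 1.1, 5.8 → best response ARC.
Node 1 against LFU: payoffs 3.4, 1.3, 0.1, 1.5 → best response Off.
Node 1 against ARC: payoffs 4.6, 5.4, 2.7, 5.5 → best response ARC.
Node 2 against Off: payoffs 0.9, 4.9, 3.3, 0.4 → best response LRU.
Node 2 against LRU: payoffs 1.1, 3.9, 2.6, 4.4 → best response ARC.
Node 2 against LFU: payoffs 0.8, 0.2, 2.7, 1.9 → best response LFU.
Node 2 against ARC: payoffs 4.4, 5.6, 3.9, 4.8 → best response LRU.
Mutual best responses: (ARC, LRU).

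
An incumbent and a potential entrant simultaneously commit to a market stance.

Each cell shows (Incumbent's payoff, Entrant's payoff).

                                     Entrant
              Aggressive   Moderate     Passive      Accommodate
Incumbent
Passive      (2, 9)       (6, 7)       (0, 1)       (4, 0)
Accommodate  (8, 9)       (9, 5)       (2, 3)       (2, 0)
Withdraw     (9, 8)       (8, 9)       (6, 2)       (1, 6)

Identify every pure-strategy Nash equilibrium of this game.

Incumbent against Aggressive: payoffs 2, 8, 9 → best response Withdraw.
Incumbent against Moderate: payoffs 6, 9, 8 → best response Accommodate.
Incumbent against Passive: payoffs 0, 2, 6 → best response Withdraw.
Incumbent against Accommodate: payoffs 4, 2, 1 → best response Passive.
Entrant against Passive: payoffs 9, 7, 1, 0 → best response Aggressive.
Entrant against Accommodate: payoffs 9, 5, 3, 0 → best response Aggressive.
Entrant against Withdraw: payoffs 8, 9, 2, 6 → best response Moderate.
No profile is a mutual best response for all players.

No pure-strategy Nash equilibrium.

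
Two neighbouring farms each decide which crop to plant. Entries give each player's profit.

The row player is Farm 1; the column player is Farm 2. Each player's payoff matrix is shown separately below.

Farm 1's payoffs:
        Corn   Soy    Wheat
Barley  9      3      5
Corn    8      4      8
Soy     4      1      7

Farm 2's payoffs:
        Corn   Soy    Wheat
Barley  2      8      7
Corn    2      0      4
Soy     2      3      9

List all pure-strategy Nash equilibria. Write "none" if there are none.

(Corn, Wheat)

Farm 1 against Corn: payoffs 9, 8, 4 → best response Barley.
Farm 1 against Soy: payoffs 3, 4, 1 → best response Corn.
Farm 1 against Wheat: payoffs 5, 8, 7 → best response Corn.
Farm 2 against Barley: payoffs 2, 8, 7 → best response Soy.
Farm 2 against Corn: payoffs 2, 0, 4 → best response Wheat.
Farm 2 against Soy: payoffs 2, 3, 9 → best response Wheat.
Mutual best responses: (Corn, Wheat).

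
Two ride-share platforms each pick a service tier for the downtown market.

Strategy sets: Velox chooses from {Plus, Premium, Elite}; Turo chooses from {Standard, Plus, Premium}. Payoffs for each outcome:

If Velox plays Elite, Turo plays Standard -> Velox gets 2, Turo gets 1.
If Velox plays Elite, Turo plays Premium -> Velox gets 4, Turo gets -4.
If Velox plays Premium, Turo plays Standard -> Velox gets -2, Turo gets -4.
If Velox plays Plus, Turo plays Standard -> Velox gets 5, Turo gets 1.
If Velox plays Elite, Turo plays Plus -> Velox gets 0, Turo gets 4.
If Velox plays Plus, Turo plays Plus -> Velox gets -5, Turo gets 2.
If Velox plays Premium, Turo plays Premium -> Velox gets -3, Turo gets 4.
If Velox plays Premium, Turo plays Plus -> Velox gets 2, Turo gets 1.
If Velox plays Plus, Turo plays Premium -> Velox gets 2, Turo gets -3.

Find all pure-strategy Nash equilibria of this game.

Velox against Standard: payoffs 5, -2, 2 → best response Plus.
Velox against Plus: payoffs -5, 2, 0 → best response Premium.
Velox against Premium: payoffs 2, -3, 4 → best response Elite.
Turo against Plus: payoffs 1, 2, -3 → best response Plus.
Turo against Premium: payoffs -4, 1, 4 → best response Premium.
Turo against Elite: payoffs 1, 4, -4 → best response Plus.
No profile is a mutual best response for all players.

There is no pure-strategy Nash equilibrium.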